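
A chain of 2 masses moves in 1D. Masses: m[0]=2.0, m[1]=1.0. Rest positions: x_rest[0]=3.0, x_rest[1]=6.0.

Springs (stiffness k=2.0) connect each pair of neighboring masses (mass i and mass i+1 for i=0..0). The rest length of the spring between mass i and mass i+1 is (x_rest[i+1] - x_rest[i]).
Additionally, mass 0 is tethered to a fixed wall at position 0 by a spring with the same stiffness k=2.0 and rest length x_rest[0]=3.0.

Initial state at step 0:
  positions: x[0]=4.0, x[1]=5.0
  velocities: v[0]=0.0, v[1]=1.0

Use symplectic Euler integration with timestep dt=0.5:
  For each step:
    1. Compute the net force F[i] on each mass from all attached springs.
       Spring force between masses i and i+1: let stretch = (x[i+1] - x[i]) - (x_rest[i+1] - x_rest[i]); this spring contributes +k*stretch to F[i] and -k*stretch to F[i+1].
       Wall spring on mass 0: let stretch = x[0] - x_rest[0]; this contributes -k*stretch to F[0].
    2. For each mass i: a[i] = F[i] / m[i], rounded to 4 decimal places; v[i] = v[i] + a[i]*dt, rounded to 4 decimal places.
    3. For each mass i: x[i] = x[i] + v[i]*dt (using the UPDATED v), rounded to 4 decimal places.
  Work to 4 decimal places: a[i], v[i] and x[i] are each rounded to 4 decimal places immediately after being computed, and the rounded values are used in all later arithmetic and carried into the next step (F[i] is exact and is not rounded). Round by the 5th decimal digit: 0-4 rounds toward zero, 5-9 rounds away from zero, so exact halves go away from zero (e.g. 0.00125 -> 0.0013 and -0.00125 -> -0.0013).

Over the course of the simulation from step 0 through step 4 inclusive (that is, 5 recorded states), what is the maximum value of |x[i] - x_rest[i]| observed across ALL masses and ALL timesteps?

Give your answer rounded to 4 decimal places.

Answer: 2.0625

Derivation:
Step 0: x=[4.0000 5.0000] v=[0.0000 1.0000]
Step 1: x=[3.2500 6.5000] v=[-1.5000 3.0000]
Step 2: x=[2.5000 7.8750] v=[-1.5000 2.7500]
Step 3: x=[2.4688 8.0625] v=[-0.0625 0.3750]
Step 4: x=[3.2188 6.9532] v=[1.5000 -2.2187]
Max displacement = 2.0625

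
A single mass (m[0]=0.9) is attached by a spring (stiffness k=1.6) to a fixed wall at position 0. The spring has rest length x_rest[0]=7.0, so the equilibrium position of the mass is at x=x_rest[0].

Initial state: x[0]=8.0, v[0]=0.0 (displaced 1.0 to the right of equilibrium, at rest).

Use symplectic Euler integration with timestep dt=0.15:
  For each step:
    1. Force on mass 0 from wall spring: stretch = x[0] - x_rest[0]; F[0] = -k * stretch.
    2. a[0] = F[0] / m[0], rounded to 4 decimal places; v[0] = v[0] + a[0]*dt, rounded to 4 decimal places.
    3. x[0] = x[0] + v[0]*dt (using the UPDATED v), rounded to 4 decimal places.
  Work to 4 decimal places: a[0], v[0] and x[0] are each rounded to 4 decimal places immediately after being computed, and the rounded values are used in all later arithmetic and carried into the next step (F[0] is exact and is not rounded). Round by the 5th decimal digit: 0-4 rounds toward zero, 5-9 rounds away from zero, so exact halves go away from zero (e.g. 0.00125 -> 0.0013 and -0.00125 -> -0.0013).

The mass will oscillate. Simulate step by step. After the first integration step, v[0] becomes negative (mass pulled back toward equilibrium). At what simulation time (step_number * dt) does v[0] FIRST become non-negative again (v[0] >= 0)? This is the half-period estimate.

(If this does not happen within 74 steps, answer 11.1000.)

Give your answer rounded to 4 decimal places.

Answer: 2.4000

Derivation:
Step 0: x=[8.0000] v=[0.0000]
Step 1: x=[7.9600] v=[-0.2667]
Step 2: x=[7.8816] v=[-0.5227]
Step 3: x=[7.7679] v=[-0.7578]
Step 4: x=[7.6235] v=[-0.9626]
Step 5: x=[7.4542] v=[-1.1289]
Step 6: x=[7.2667] v=[-1.2500]
Step 7: x=[7.0685] v=[-1.3211]
Step 8: x=[6.8676] v=[-1.3394]
Step 9: x=[6.6720] v=[-1.3041]
Step 10: x=[6.4895] v=[-1.2166]
Step 11: x=[6.3274] v=[-1.0805]
Step 12: x=[6.1922] v=[-0.9011]
Step 13: x=[6.0893] v=[-0.6857]
Step 14: x=[6.0229] v=[-0.4429]
Step 15: x=[5.9956] v=[-0.1823]
Step 16: x=[6.0084] v=[0.0855]
First v>=0 after going negative at step 16, time=2.4000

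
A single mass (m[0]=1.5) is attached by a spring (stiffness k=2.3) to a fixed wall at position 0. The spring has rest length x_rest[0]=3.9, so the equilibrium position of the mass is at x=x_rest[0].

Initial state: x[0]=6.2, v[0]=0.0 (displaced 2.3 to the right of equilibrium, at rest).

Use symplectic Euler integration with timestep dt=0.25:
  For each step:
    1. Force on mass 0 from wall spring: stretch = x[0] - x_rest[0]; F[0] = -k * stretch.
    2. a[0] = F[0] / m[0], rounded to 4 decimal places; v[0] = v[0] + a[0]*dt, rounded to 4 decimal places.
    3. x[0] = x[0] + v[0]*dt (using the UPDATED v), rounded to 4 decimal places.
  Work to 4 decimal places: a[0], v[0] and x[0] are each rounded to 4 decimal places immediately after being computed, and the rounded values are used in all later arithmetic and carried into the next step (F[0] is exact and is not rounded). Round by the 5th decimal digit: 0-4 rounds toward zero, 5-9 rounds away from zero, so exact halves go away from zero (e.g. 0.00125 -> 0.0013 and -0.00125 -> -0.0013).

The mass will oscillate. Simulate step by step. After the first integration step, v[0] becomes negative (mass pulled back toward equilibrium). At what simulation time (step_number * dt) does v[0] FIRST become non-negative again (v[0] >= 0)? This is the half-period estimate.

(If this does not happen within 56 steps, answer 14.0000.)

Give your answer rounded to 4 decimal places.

Answer: 2.7500

Derivation:
Step 0: x=[6.2000] v=[0.0000]
Step 1: x=[5.9796] v=[-0.8817]
Step 2: x=[5.5599] v=[-1.6789]
Step 3: x=[4.9811] v=[-2.3152]
Step 4: x=[4.2987] v=[-2.7296]
Step 5: x=[3.5781] v=[-2.8824]
Step 6: x=[2.8884] v=[-2.7590]
Step 7: x=[2.2956] v=[-2.3712]
Step 8: x=[1.8566] v=[-1.7562]
Step 9: x=[1.6134] v=[-0.9729]
Step 10: x=[1.5893] v=[-0.0964]
Step 11: x=[1.7867] v=[0.7894]
First v>=0 after going negative at step 11, time=2.7500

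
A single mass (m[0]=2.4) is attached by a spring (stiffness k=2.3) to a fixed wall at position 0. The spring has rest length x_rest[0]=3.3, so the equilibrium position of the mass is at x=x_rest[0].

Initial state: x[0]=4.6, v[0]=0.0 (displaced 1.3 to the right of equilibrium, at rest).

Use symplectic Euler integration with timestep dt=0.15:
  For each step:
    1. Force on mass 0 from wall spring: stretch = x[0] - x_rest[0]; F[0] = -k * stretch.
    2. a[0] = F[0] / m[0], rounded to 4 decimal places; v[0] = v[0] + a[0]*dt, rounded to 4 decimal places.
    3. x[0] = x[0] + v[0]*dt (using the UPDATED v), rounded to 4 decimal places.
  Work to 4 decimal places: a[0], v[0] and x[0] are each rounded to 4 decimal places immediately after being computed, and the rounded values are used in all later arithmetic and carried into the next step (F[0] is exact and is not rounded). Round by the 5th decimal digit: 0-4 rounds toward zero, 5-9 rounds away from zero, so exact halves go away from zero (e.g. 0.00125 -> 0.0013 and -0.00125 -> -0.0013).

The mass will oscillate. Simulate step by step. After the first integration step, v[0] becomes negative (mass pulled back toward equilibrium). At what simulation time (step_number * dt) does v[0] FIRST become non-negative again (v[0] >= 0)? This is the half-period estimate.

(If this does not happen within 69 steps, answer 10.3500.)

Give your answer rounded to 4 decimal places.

Answer: 3.3000

Derivation:
Step 0: x=[4.6000] v=[0.0000]
Step 1: x=[4.5720] v=[-0.1869]
Step 2: x=[4.5165] v=[-0.3698]
Step 3: x=[4.4348] v=[-0.5447]
Step 4: x=[4.3286] v=[-0.7078]
Step 5: x=[4.2002] v=[-0.8557]
Step 6: x=[4.0524] v=[-0.9851]
Step 7: x=[3.8884] v=[-1.0933]
Step 8: x=[3.7117] v=[-1.1779]
Step 9: x=[3.5261] v=[-1.2371]
Step 10: x=[3.3357] v=[-1.2696]
Step 11: x=[3.1445] v=[-1.2747]
Step 12: x=[2.9566] v=[-1.2524]
Step 13: x=[2.7762] v=[-1.2030]
Step 14: x=[2.6070] v=[-1.1277]
Step 15: x=[2.4528] v=[-1.0281]
Step 16: x=[2.3169] v=[-0.9063]
Step 17: x=[2.2022] v=[-0.7650]
Step 18: x=[2.1111] v=[-0.6072]
Step 19: x=[2.0457] v=[-0.4363]
Step 20: x=[2.0073] v=[-0.2560]
Step 21: x=[1.9968] v=[-0.0702]
Step 22: x=[2.0144] v=[0.1171]
First v>=0 after going negative at step 22, time=3.3000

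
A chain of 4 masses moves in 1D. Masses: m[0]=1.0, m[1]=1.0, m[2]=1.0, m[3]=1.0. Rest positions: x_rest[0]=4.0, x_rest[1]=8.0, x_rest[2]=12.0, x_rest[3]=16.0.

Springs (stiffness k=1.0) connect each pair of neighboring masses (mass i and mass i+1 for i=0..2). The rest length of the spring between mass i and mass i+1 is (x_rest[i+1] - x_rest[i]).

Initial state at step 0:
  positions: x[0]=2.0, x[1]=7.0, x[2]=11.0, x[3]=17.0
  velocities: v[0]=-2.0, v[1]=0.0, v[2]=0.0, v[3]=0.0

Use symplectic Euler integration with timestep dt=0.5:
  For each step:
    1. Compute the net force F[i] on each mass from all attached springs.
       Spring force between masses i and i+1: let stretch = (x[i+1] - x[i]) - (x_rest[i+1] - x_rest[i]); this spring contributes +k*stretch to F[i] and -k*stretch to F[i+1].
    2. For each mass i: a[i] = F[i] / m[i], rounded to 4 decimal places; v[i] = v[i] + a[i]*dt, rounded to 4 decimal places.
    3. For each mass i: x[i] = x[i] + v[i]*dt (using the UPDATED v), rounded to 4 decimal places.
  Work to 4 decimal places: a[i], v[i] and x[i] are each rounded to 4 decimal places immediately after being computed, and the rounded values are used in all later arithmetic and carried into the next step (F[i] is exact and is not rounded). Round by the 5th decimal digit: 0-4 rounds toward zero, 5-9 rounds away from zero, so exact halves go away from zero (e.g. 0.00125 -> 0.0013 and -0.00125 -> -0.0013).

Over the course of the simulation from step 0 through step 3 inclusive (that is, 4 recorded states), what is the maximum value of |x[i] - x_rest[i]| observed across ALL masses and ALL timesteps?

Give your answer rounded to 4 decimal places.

Step 0: x=[2.0000 7.0000 11.0000 17.0000] v=[-2.0000 0.0000 0.0000 0.0000]
Step 1: x=[1.2500 6.7500 11.5000 16.5000] v=[-1.5000 -0.5000 1.0000 -1.0000]
Step 2: x=[0.8750 6.3125 12.0625 15.7500] v=[-0.7500 -0.8750 1.1250 -1.5000]
Step 3: x=[0.8594 5.9531 12.1094 15.0781] v=[-0.0313 -0.7188 0.0938 -1.3438]
Max displacement = 3.1406

Answer: 3.1406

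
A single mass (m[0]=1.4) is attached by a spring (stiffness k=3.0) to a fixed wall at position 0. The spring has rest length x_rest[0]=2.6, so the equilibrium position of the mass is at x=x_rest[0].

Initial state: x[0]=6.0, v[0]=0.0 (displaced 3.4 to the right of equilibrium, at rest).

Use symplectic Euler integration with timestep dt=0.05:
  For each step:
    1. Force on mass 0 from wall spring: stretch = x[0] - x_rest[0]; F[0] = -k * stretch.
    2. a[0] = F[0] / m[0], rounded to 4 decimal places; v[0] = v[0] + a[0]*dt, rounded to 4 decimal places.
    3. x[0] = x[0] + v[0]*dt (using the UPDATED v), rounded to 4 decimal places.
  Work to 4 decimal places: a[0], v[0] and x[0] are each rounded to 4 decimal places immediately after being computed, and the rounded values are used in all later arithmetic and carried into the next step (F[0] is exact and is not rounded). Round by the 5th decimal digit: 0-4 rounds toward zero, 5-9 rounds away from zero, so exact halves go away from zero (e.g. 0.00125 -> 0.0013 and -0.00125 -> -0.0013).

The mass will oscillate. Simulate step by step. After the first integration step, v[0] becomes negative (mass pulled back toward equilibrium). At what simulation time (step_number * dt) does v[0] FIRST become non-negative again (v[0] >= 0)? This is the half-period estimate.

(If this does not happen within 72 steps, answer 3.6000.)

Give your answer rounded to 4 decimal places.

Step 0: x=[6.0000] v=[0.0000]
Step 1: x=[5.9818] v=[-0.3643]
Step 2: x=[5.9455] v=[-0.7266]
Step 3: x=[5.8913] v=[-1.0850]
Step 4: x=[5.8194] v=[-1.4376]
Step 5: x=[5.7303] v=[-1.7825]
Step 6: x=[5.6244] v=[-2.1179]
Step 7: x=[5.5023] v=[-2.4419]
Step 8: x=[5.3647] v=[-2.7529]
Step 9: x=[5.2122] v=[-3.0491]
Step 10: x=[5.0458] v=[-3.3290]
Step 11: x=[4.8662] v=[-3.5911]
Step 12: x=[4.6745] v=[-3.8339]
Step 13: x=[4.4717] v=[-4.0562]
Step 14: x=[4.2589] v=[-4.2567]
Step 15: x=[4.0372] v=[-4.4344]
Step 16: x=[3.8078] v=[-4.5884]
Step 17: x=[3.5719] v=[-4.7178]
Step 18: x=[3.3308] v=[-4.8219]
Step 19: x=[3.0858] v=[-4.9002]
Step 20: x=[2.8382] v=[-4.9523]
Step 21: x=[2.5893] v=[-4.9778]
Step 22: x=[2.3405] v=[-4.9767]
Step 23: x=[2.0931] v=[-4.9489]
Step 24: x=[1.8484] v=[-4.8946]
Step 25: x=[1.6077] v=[-4.8141]
Step 26: x=[1.3723] v=[-4.7078]
Step 27: x=[1.1435] v=[-4.5763]
Step 28: x=[0.9225] v=[-4.4202]
Step 29: x=[0.7105] v=[-4.2405]
Step 30: x=[0.5086] v=[-4.0381]
Step 31: x=[0.3179] v=[-3.8140]
Step 32: x=[0.1394] v=[-3.5695]
Step 33: x=[-0.0259] v=[-3.3059]
Step 34: x=[-0.1771] v=[-3.0246]
Step 35: x=[-0.3135] v=[-2.7271]
Step 36: x=[-0.4342] v=[-2.4149]
Step 37: x=[-0.5387] v=[-2.0898]
Step 38: x=[-0.6264] v=[-1.7535]
Step 39: x=[-0.6968] v=[-1.4078]
Step 40: x=[-0.7495] v=[-1.0546]
Step 41: x=[-0.7843] v=[-0.6957]
Step 42: x=[-0.8010] v=[-0.3331]
Step 43: x=[-0.7994] v=[0.0313]
First v>=0 after going negative at step 43, time=2.1500

Answer: 2.1500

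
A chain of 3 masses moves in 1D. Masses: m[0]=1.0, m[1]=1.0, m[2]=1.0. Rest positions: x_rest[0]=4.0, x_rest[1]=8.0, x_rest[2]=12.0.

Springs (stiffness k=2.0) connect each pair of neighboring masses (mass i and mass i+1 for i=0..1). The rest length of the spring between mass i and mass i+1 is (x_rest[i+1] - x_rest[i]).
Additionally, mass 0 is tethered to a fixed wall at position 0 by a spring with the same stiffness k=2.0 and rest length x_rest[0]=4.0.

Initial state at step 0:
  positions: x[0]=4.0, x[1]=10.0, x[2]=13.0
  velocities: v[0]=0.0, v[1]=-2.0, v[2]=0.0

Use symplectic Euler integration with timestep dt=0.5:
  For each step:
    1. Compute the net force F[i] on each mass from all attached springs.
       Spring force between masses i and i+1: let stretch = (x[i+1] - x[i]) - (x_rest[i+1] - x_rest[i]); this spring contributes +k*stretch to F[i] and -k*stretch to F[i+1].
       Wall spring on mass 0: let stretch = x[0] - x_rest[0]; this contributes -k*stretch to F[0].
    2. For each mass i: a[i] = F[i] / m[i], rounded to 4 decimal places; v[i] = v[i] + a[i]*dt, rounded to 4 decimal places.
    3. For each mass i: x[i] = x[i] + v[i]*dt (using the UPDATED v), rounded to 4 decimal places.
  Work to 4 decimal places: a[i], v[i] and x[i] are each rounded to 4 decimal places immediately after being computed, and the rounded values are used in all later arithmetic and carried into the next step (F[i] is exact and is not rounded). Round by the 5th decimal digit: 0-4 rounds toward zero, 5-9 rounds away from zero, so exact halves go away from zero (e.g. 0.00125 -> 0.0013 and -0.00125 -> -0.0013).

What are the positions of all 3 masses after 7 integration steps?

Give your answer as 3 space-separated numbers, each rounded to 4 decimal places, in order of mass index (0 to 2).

Step 0: x=[4.0000 10.0000 13.0000] v=[0.0000 -2.0000 0.0000]
Step 1: x=[5.0000 7.5000 13.5000] v=[2.0000 -5.0000 1.0000]
Step 2: x=[4.7500 6.7500 13.0000] v=[-0.5000 -1.5000 -1.0000]
Step 3: x=[3.1250 8.1250 11.3750] v=[-3.2500 2.7500 -3.2500]
Step 4: x=[2.4375 8.6250 10.1250] v=[-1.3750 1.0000 -2.5000]
Step 5: x=[3.6250 6.7813 10.1250] v=[2.3750 -3.6875 0.0000]
Step 6: x=[4.5782 5.0313 10.4532] v=[1.9063 -3.5001 0.6563]
Step 7: x=[3.4688 5.7657 10.0704] v=[-2.2188 1.4687 -0.7656]

Answer: 3.4688 5.7657 10.0704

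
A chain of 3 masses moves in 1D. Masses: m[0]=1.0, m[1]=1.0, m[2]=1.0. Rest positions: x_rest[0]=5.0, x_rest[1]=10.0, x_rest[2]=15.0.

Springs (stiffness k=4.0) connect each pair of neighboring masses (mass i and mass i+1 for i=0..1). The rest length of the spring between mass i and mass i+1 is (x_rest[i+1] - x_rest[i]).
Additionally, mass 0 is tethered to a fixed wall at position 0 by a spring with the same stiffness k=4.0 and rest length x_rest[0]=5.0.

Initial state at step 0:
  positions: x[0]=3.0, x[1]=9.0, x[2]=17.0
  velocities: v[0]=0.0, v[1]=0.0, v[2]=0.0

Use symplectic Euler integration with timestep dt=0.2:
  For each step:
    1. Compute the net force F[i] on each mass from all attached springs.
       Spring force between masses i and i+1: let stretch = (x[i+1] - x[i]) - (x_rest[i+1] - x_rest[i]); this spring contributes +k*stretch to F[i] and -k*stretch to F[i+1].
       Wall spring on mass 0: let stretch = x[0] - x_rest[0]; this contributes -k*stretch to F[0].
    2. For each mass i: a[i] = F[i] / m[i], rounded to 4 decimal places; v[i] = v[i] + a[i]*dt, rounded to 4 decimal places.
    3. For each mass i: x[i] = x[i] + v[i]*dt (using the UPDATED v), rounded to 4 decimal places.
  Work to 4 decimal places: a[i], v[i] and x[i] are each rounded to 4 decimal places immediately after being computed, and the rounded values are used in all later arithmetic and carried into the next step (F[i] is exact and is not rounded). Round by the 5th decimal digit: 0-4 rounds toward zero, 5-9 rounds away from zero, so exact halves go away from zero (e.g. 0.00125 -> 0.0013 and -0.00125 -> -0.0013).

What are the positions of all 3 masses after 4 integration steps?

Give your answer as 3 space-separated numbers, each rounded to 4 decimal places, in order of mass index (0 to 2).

Answer: 6.3794 10.9070 13.8737

Derivation:
Step 0: x=[3.0000 9.0000 17.0000] v=[0.0000 0.0000 0.0000]
Step 1: x=[3.4800 9.3200 16.5200] v=[2.4000 1.6000 -2.4000]
Step 2: x=[4.3376 9.8576 15.6880] v=[4.2880 2.6880 -4.1600]
Step 3: x=[5.3844 10.4449 14.7231] v=[5.2339 2.9363 -4.8243]
Step 4: x=[6.3794 10.9070 13.8737] v=[4.9748 2.3105 -4.2469]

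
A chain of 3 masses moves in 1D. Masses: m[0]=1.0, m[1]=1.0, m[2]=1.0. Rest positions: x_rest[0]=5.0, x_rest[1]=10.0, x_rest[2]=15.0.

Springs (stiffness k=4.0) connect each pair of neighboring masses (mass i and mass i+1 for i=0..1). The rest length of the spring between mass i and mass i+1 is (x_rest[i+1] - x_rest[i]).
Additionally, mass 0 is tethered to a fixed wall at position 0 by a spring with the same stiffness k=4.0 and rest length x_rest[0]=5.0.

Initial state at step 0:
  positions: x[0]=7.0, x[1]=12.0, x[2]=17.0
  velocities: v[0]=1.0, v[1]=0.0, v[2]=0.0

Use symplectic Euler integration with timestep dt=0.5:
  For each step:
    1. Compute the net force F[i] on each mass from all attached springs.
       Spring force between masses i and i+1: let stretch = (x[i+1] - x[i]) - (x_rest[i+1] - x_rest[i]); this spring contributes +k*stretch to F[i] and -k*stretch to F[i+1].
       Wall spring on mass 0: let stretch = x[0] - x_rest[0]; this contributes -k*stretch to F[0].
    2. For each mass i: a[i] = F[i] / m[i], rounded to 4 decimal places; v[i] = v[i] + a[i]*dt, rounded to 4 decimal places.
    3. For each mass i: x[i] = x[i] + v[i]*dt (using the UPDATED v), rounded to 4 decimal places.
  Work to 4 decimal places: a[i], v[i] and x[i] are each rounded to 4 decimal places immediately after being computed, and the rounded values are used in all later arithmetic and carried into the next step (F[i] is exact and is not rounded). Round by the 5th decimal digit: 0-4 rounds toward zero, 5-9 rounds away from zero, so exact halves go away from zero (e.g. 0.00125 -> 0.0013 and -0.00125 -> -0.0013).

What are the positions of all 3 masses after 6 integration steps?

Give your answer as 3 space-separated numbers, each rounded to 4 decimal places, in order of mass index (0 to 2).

Answer: 3.5000 8.0000 13.0000

Derivation:
Step 0: x=[7.0000 12.0000 17.0000] v=[1.0000 0.0000 0.0000]
Step 1: x=[5.5000 12.0000 17.0000] v=[-3.0000 0.0000 0.0000]
Step 2: x=[5.0000 10.5000 17.0000] v=[-1.0000 -3.0000 0.0000]
Step 3: x=[5.0000 10.0000 15.5000] v=[0.0000 -1.0000 -3.0000]
Step 4: x=[5.0000 10.0000 13.5000] v=[0.0000 0.0000 -4.0000]
Step 5: x=[5.0000 8.5000 13.0000] v=[0.0000 -3.0000 -1.0000]
Step 6: x=[3.5000 8.0000 13.0000] v=[-3.0000 -1.0000 0.0000]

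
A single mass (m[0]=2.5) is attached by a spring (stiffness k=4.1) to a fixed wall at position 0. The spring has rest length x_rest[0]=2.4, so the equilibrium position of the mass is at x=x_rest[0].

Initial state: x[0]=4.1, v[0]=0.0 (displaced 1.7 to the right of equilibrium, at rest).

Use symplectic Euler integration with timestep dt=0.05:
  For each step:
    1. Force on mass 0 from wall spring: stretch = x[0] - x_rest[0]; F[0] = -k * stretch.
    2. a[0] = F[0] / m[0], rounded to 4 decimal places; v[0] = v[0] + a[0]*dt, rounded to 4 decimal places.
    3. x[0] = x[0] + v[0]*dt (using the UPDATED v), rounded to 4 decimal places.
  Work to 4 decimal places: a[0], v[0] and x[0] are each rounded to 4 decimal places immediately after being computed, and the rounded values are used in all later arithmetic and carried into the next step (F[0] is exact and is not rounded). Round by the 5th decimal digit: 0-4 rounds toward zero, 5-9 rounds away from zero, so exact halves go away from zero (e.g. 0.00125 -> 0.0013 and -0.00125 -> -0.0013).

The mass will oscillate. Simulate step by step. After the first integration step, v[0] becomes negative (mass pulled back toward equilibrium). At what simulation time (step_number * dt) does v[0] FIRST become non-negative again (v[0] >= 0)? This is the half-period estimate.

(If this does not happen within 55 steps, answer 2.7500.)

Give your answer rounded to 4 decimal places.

Step 0: x=[4.1000] v=[0.0000]
Step 1: x=[4.0930] v=[-0.1394]
Step 2: x=[4.0791] v=[-0.2782]
Step 3: x=[4.0583] v=[-0.4159]
Step 4: x=[4.0307] v=[-0.5519]
Step 5: x=[3.9964] v=[-0.6856]
Step 6: x=[3.9556] v=[-0.8165]
Step 7: x=[3.9084] v=[-0.9441]
Step 8: x=[3.8550] v=[-1.0678]
Step 9: x=[3.7956] v=[-1.1871]
Step 10: x=[3.7305] v=[-1.3015]
Step 11: x=[3.6600] v=[-1.4106]
Step 12: x=[3.5843] v=[-1.5139]
Step 13: x=[3.5038] v=[-1.6110]
Step 14: x=[3.4187] v=[-1.7015]
Step 15: x=[3.3295] v=[-1.7850]
Step 16: x=[3.2364] v=[-1.8612]
Step 17: x=[3.1399] v=[-1.9298]
Step 18: x=[3.0404] v=[-1.9905]
Step 19: x=[2.9383] v=[-2.0430]
Step 20: x=[2.8339] v=[-2.0871]
Step 21: x=[2.7278] v=[-2.1227]
Step 22: x=[2.6203] v=[-2.1496]
Step 23: x=[2.5119] v=[-2.1677]
Step 24: x=[2.4031] v=[-2.1769]
Step 25: x=[2.2942] v=[-2.1772]
Step 26: x=[2.1858] v=[-2.1685]
Step 27: x=[2.0783] v=[-2.1509]
Step 28: x=[1.9721] v=[-2.1245]
Step 29: x=[1.8676] v=[-2.0894]
Step 30: x=[1.7653] v=[-2.0457]
Step 31: x=[1.6656] v=[-1.9937]
Step 32: x=[1.5689] v=[-1.9335]
Step 33: x=[1.4756] v=[-1.8654]
Step 34: x=[1.3861] v=[-1.7896]
Step 35: x=[1.3008] v=[-1.7065]
Step 36: x=[1.2200] v=[-1.6164]
Step 37: x=[1.1440] v=[-1.5196]
Step 38: x=[1.0732] v=[-1.4166]
Step 39: x=[1.0078] v=[-1.3078]
Step 40: x=[0.9481] v=[-1.1936]
Step 41: x=[0.8944] v=[-1.0745]
Step 42: x=[0.8469] v=[-0.9510]
Step 43: x=[0.8057] v=[-0.8236]
Step 44: x=[0.7711] v=[-0.6929]
Step 45: x=[0.7431] v=[-0.5593]
Step 46: x=[0.7219] v=[-0.4234]
Step 47: x=[0.7076] v=[-0.2858]
Step 48: x=[0.7003] v=[-0.1470]
Step 49: x=[0.6999] v=[-0.0076]
Step 50: x=[0.7065] v=[0.1318]
First v>=0 after going negative at step 50, time=2.5000

Answer: 2.5000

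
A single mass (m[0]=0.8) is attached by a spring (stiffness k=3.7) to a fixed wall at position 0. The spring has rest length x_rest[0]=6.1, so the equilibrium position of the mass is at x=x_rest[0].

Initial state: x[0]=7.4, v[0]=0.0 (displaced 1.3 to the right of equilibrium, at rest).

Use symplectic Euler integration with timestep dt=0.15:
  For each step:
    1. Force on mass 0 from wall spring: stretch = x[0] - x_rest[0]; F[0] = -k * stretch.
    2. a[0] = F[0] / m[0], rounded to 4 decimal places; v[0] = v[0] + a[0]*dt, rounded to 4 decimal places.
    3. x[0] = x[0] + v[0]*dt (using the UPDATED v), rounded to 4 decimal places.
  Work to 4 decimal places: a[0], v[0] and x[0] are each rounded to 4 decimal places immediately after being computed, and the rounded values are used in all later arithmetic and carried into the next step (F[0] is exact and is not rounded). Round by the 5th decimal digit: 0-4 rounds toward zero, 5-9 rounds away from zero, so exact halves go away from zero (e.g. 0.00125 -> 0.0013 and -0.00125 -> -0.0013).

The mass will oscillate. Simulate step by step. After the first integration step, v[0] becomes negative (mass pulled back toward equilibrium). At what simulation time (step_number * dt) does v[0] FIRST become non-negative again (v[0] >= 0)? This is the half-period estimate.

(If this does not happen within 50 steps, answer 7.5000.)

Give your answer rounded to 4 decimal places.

Answer: 1.5000

Derivation:
Step 0: x=[7.4000] v=[0.0000]
Step 1: x=[7.2647] v=[-0.9019]
Step 2: x=[7.0082] v=[-1.7099]
Step 3: x=[6.6572] v=[-2.3400]
Step 4: x=[6.2482] v=[-2.7266]
Step 5: x=[5.8238] v=[-2.8294]
Step 6: x=[5.4281] v=[-2.6378]
Step 7: x=[5.1023] v=[-2.1717]
Step 8: x=[4.8804] v=[-1.4795]
Step 9: x=[4.7854] v=[-0.6334]
Step 10: x=[4.8272] v=[0.2786]
First v>=0 after going negative at step 10, time=1.5000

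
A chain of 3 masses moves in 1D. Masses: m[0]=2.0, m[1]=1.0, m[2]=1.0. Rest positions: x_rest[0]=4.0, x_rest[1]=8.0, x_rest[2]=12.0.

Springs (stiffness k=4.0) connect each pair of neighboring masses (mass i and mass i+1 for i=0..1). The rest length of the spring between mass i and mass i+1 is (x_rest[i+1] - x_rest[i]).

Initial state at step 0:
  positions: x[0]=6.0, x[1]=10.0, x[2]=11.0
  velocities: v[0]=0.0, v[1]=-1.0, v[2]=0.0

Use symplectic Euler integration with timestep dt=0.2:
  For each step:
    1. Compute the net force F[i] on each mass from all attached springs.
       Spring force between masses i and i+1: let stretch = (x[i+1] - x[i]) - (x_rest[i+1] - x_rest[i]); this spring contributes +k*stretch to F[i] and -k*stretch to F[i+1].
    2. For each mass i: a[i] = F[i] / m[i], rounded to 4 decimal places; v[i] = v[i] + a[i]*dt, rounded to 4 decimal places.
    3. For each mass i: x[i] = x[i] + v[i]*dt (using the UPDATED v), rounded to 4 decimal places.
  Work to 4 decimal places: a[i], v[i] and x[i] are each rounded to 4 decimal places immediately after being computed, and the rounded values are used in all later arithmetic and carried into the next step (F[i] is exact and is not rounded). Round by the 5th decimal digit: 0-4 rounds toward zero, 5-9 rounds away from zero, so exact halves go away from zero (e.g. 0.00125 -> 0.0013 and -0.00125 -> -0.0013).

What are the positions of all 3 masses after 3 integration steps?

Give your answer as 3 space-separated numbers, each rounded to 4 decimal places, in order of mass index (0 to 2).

Step 0: x=[6.0000 10.0000 11.0000] v=[0.0000 -1.0000 0.0000]
Step 1: x=[6.0000 9.3200 11.4800] v=[0.0000 -3.4000 2.4000]
Step 2: x=[5.9456 8.4544 12.2544] v=[-0.2720 -4.3280 3.8720]
Step 3: x=[5.7719 7.7954 13.0608] v=[-0.8685 -3.2950 4.0320]

Answer: 5.7719 7.7954 13.0608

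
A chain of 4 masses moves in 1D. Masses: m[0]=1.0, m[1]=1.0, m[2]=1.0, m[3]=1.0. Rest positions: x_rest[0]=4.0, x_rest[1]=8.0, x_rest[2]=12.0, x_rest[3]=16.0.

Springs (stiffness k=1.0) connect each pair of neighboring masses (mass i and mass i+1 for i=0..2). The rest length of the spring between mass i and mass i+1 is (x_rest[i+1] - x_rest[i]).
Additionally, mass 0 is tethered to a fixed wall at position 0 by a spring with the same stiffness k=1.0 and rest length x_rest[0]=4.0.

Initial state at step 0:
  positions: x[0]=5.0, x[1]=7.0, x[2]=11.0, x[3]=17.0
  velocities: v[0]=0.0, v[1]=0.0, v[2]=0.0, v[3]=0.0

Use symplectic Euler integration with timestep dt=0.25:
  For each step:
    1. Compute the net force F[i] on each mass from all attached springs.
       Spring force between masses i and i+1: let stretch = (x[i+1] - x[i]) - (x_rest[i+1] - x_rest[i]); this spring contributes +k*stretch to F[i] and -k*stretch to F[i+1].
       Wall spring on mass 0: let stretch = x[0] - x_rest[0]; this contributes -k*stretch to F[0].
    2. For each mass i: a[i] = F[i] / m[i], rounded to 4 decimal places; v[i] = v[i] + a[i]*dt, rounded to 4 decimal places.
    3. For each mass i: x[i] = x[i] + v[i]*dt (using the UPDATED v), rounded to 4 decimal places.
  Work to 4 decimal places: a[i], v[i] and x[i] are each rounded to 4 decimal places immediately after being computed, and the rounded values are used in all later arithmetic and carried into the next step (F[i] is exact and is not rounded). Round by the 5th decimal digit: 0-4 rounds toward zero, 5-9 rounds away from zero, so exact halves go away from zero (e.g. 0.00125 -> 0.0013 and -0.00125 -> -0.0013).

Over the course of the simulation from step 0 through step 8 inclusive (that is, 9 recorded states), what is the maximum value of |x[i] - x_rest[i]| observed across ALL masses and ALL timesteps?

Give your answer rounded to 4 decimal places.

Answer: 1.2575

Derivation:
Step 0: x=[5.0000 7.0000 11.0000 17.0000] v=[0.0000 0.0000 0.0000 0.0000]
Step 1: x=[4.8125 7.1250 11.1250 16.8750] v=[-0.7500 0.5000 0.5000 -0.5000]
Step 2: x=[4.4688 7.3555 11.3594 16.6406] v=[-1.3750 0.9219 0.9375 -0.9375]
Step 3: x=[4.0262 7.6558 11.6736 16.3262] v=[-1.7705 1.2012 1.2568 -1.2578]
Step 4: x=[3.5588 7.9804 12.0275 15.9710] v=[-1.8697 1.2983 1.4155 -1.4210]
Step 5: x=[3.1453 8.2816 12.3749 15.6193] v=[-1.6540 1.2047 1.3896 -1.4069]
Step 6: x=[2.8562 8.5176 12.6693 15.3148] v=[-1.1563 0.9440 1.1774 -1.2180]
Step 7: x=[2.7425 8.6593 12.8695 15.0950] v=[-0.4550 0.5666 0.8009 -0.8794]
Step 8: x=[2.8272 8.6943 12.9457 14.9861] v=[0.3386 0.1400 0.3047 -0.4358]
Max displacement = 1.2575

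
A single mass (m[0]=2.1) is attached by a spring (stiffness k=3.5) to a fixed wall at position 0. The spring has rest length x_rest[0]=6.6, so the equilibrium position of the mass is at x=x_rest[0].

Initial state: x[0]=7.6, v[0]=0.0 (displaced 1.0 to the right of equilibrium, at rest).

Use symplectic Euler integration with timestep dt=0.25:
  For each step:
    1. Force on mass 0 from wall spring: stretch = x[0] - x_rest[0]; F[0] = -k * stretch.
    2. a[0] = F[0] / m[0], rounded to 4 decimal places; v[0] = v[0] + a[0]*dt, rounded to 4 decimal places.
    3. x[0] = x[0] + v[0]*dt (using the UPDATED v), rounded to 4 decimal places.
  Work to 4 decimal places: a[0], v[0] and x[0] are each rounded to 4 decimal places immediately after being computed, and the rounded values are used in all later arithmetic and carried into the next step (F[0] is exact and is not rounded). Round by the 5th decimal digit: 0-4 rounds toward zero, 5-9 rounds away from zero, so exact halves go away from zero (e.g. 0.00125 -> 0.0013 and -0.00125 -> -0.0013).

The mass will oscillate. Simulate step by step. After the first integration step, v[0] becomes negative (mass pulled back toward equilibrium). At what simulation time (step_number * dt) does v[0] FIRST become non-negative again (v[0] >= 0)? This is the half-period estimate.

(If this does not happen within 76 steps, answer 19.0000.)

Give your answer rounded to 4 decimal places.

Answer: 2.5000

Derivation:
Step 0: x=[7.6000] v=[0.0000]
Step 1: x=[7.4958] v=[-0.4167]
Step 2: x=[7.2983] v=[-0.7900]
Step 3: x=[7.0281] v=[-1.0810]
Step 4: x=[6.7133] v=[-1.2594]
Step 5: x=[6.3867] v=[-1.3066]
Step 6: x=[6.0823] v=[-1.2177]
Step 7: x=[5.8318] v=[-1.0020]
Step 8: x=[5.6613] v=[-0.6819]
Step 9: x=[5.5886] v=[-0.2908]
Step 10: x=[5.6213] v=[0.1306]
First v>=0 after going negative at step 10, time=2.5000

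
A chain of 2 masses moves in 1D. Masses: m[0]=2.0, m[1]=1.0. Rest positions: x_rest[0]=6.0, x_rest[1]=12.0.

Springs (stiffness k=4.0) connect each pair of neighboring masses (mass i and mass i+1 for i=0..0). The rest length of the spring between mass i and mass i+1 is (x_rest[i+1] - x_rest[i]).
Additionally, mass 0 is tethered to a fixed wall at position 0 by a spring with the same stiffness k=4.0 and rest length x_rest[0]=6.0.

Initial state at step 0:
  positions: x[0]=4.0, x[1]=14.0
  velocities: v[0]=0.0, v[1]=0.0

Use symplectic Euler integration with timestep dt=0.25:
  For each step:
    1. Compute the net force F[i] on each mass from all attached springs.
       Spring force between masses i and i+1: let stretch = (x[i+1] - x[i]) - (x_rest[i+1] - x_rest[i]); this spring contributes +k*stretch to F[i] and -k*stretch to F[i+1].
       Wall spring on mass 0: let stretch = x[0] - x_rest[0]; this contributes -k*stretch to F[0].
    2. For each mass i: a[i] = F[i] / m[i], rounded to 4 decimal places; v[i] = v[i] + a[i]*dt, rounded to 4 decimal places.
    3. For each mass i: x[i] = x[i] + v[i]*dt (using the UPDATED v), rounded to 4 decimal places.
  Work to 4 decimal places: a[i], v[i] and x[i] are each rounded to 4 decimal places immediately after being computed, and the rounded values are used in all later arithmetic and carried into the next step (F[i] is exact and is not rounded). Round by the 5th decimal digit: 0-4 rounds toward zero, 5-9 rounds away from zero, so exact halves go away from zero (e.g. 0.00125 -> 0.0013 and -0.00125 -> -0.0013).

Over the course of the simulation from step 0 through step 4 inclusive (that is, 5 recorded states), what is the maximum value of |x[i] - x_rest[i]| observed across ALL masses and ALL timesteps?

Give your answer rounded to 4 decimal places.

Step 0: x=[4.0000 14.0000] v=[0.0000 0.0000]
Step 1: x=[4.7500 13.0000] v=[3.0000 -4.0000]
Step 2: x=[5.9375 11.4375] v=[4.7500 -6.2500]
Step 3: x=[7.0703 10.0000] v=[4.5313 -5.7500]
Step 4: x=[7.6856 9.3301] v=[2.4610 -2.6797]
Max displacement = 2.6699

Answer: 2.6699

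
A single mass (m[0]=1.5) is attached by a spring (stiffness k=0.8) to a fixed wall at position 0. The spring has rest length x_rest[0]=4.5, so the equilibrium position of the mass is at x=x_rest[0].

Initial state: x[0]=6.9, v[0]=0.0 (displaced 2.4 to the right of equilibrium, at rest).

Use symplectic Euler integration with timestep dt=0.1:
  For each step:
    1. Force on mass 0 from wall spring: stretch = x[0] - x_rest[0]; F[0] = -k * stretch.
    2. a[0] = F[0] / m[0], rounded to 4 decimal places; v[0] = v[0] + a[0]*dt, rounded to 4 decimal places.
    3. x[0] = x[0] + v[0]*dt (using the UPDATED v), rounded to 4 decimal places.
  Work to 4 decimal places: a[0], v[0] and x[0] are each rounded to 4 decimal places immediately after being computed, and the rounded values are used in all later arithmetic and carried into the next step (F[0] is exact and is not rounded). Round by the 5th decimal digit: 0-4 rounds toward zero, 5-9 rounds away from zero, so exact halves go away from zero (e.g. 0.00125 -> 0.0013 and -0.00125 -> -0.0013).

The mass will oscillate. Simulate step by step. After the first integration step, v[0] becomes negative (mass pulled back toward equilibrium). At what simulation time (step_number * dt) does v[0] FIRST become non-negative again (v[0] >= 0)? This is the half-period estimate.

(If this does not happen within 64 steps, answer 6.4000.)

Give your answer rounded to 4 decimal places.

Step 0: x=[6.9000] v=[0.0000]
Step 1: x=[6.8872] v=[-0.1280]
Step 2: x=[6.8617] v=[-0.2553]
Step 3: x=[6.8236] v=[-0.3813]
Step 4: x=[6.7731] v=[-0.5052]
Step 5: x=[6.7105] v=[-0.6264]
Step 6: x=[6.6361] v=[-0.7443]
Step 7: x=[6.5503] v=[-0.8582]
Step 8: x=[6.4535] v=[-0.9676]
Step 9: x=[6.3463] v=[-1.0718]
Step 10: x=[6.2293] v=[-1.1703]
Step 11: x=[6.1031] v=[-1.2625]
Step 12: x=[5.9683] v=[-1.3480]
Step 13: x=[5.8257] v=[-1.4263]
Step 14: x=[5.6760] v=[-1.4970]
Step 15: x=[5.5200] v=[-1.5597]
Step 16: x=[5.3586] v=[-1.6141]
Step 17: x=[5.1926] v=[-1.6599]
Step 18: x=[5.0229] v=[-1.6968]
Step 19: x=[4.8504] v=[-1.7247]
Step 20: x=[4.6761] v=[-1.7434]
Step 21: x=[4.5008] v=[-1.7528]
Step 22: x=[4.3255] v=[-1.7528]
Step 23: x=[4.1512] v=[-1.7435]
Step 24: x=[3.9787] v=[-1.7249]
Step 25: x=[3.8090] v=[-1.6971]
Step 26: x=[3.6430] v=[-1.6603]
Step 27: x=[3.4815] v=[-1.6146]
Step 28: x=[3.3255] v=[-1.5603]
Step 29: x=[3.1757] v=[-1.4977]
Step 30: x=[3.0330] v=[-1.4271]
Step 31: x=[2.8981] v=[-1.3489]
Step 32: x=[2.7718] v=[-1.2635]
Step 33: x=[2.6547] v=[-1.1713]
Step 34: x=[2.5474] v=[-1.0729]
Step 35: x=[2.4505] v=[-0.9688]
Step 36: x=[2.3646] v=[-0.8595]
Step 37: x=[2.2900] v=[-0.7456]
Step 38: x=[2.2272] v=[-0.6277]
Step 39: x=[2.1766] v=[-0.5065]
Step 40: x=[2.1383] v=[-0.3826]
Step 41: x=[2.1126] v=[-0.2566]
Step 42: x=[2.0997] v=[-0.1293]
Step 43: x=[2.0996] v=[-0.0013]
Step 44: x=[2.1123] v=[0.1267]
First v>=0 after going negative at step 44, time=4.4000

Answer: 4.4000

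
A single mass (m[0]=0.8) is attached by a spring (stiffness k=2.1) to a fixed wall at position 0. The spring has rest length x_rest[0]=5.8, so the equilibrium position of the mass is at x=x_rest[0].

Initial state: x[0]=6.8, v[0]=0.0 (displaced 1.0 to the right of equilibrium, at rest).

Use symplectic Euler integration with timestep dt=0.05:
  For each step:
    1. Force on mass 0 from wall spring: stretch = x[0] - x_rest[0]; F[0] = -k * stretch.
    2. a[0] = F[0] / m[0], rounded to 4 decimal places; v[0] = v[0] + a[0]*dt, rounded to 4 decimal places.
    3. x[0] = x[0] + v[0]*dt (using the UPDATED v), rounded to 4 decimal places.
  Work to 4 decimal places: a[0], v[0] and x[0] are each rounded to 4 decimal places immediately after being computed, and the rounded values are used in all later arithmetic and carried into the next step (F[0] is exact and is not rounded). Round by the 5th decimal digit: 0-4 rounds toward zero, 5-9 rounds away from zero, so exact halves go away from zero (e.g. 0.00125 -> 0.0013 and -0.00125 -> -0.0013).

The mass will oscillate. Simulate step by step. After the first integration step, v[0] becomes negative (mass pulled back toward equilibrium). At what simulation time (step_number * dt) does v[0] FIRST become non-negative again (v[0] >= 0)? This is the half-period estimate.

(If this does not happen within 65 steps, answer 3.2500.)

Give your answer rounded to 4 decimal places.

Step 0: x=[6.8000] v=[0.0000]
Step 1: x=[6.7934] v=[-0.1313]
Step 2: x=[6.7803] v=[-0.2617]
Step 3: x=[6.7608] v=[-0.3904]
Step 4: x=[6.7350] v=[-0.5165]
Step 5: x=[6.7030] v=[-0.6392]
Step 6: x=[6.6651] v=[-0.7577]
Step 7: x=[6.6215] v=[-0.8712]
Step 8: x=[6.5726] v=[-0.9790]
Step 9: x=[6.5186] v=[-1.0804]
Step 10: x=[6.4599] v=[-1.1747]
Step 11: x=[6.3968] v=[-1.2613]
Step 12: x=[6.3298] v=[-1.3396]
Step 13: x=[6.2593] v=[-1.4091]
Step 14: x=[6.1858] v=[-1.4694]
Step 15: x=[6.1098] v=[-1.5200]
Step 16: x=[6.0318] v=[-1.5607]
Step 17: x=[5.9522] v=[-1.5911]
Step 18: x=[5.8716] v=[-1.6111]
Step 19: x=[5.7906] v=[-1.6205]
Step 20: x=[5.7096] v=[-1.6193]
Step 21: x=[5.6292] v=[-1.6074]
Step 22: x=[5.5500] v=[-1.5850]
Step 23: x=[5.4724] v=[-1.5522]
Step 24: x=[5.3969] v=[-1.5092]
Step 25: x=[5.3241] v=[-1.4563]
Step 26: x=[5.2544] v=[-1.3938]
Step 27: x=[5.1883] v=[-1.3222]
Step 28: x=[5.1262] v=[-1.2419]
Step 29: x=[5.0685] v=[-1.1535]
Step 30: x=[5.0156] v=[-1.0575]
Step 31: x=[4.9679] v=[-0.9545]
Step 32: x=[4.9256] v=[-0.8453]
Step 33: x=[4.8891] v=[-0.7305]
Step 34: x=[4.8586] v=[-0.6109]
Step 35: x=[4.8342] v=[-0.4873]
Step 36: x=[4.8162] v=[-0.3605]
Step 37: x=[4.8046] v=[-0.2314]
Step 38: x=[4.7996] v=[-0.1008]
Step 39: x=[4.8011] v=[0.0305]
First v>=0 after going negative at step 39, time=1.9500

Answer: 1.9500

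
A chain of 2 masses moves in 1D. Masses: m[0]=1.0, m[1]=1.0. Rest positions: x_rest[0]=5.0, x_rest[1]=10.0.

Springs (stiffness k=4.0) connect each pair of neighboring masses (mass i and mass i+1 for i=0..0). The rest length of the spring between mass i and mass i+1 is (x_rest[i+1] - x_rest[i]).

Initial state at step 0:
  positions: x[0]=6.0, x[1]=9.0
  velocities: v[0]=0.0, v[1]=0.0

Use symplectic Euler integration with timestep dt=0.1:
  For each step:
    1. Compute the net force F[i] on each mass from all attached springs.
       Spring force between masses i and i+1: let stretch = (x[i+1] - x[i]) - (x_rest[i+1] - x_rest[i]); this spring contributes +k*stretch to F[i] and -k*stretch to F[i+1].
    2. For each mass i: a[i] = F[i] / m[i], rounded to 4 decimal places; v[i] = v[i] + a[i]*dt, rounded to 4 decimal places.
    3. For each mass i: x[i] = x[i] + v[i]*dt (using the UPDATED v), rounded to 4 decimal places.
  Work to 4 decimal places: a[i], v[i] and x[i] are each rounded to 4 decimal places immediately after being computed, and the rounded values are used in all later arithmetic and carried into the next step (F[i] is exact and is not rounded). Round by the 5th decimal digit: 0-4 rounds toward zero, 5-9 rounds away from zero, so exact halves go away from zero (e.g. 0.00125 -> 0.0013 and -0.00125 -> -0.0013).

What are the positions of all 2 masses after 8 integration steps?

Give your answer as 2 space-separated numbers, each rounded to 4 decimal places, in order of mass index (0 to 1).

Step 0: x=[6.0000 9.0000] v=[0.0000 0.0000]
Step 1: x=[5.9200 9.0800] v=[-0.8000 0.8000]
Step 2: x=[5.7664 9.2336] v=[-1.5360 1.5360]
Step 3: x=[5.5515 9.4485] v=[-2.1491 2.1491]
Step 4: x=[5.2925 9.7075] v=[-2.5903 2.5903]
Step 5: x=[5.0101 9.9899] v=[-2.8243 2.8243]
Step 6: x=[4.7269 10.2731] v=[-2.8324 2.8324]
Step 7: x=[4.4655 10.5345] v=[-2.6139 2.6139]
Step 8: x=[4.2469 10.7531] v=[-2.1863 2.1863]

Answer: 4.2469 10.7531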